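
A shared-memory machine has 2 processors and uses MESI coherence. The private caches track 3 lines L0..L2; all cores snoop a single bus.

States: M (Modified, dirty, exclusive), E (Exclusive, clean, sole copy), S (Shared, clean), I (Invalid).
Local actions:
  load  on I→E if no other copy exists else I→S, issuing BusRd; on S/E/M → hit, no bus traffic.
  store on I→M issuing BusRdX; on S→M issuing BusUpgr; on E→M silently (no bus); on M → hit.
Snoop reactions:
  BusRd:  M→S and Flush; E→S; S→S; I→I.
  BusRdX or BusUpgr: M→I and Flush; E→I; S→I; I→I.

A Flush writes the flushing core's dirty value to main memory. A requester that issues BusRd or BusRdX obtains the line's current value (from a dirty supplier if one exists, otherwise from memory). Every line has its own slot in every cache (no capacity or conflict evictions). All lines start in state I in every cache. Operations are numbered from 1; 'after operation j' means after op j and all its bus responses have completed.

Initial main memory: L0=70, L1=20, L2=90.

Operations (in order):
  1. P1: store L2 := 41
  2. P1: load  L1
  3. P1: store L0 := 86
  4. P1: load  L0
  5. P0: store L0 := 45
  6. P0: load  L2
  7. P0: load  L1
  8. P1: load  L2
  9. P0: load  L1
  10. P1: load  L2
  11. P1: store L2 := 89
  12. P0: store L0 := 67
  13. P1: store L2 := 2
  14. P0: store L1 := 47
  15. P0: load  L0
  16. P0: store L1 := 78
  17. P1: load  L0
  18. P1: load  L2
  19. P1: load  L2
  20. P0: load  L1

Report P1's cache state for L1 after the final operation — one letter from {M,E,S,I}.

state = I

1. P1: store L2 := 41  bus=[BusRdX]  L2: P0=I P1=M  mem[L2]=90
2. P1: load  L1  bus=[BusRd]  L1: P0=I P1=E  mem[L1]=20
3. P1: store L0 := 86  bus=[BusRdX]  L0: P0=I P1=M  mem[L0]=70
4. P1: load  L0  bus=[-]  L0: P0=I P1=M  mem[L0]=70
5. P0: store L0 := 45  bus=[BusRdX,Flush]  L0: P0=M P1=I  mem[L0]=86
6. P0: load  L2  bus=[BusRd,Flush]  L2: P0=S P1=S  mem[L2]=41
7. P0: load  L1  bus=[BusRd]  L1: P0=S P1=S  mem[L1]=20
8. P1: load  L2  bus=[-]  L2: P0=S P1=S  mem[L2]=41
9. P0: load  L1  bus=[-]  L1: P0=S P1=S  mem[L1]=20
10. P1: load  L2  bus=[-]  L2: P0=S P1=S  mem[L2]=41
11. P1: store L2 := 89  bus=[BusUpgr]  L2: P0=I P1=M  mem[L2]=41
12. P0: store L0 := 67  bus=[-]  L0: P0=M P1=I  mem[L0]=86
13. P1: store L2 := 2  bus=[-]  L2: P0=I P1=M  mem[L2]=41
14. P0: store L1 := 47  bus=[BusUpgr]  L1: P0=M P1=I  mem[L1]=20
15. P0: load  L0  bus=[-]  L0: P0=M P1=I  mem[L0]=86
16. P0: store L1 := 78  bus=[-]  L1: P0=M P1=I  mem[L1]=20
17. P1: load  L0  bus=[BusRd,Flush]  L0: P0=S P1=S  mem[L0]=67
18. P1: load  L2  bus=[-]  L2: P0=I P1=M  mem[L2]=41
19. P1: load  L2  bus=[-]  L2: P0=I P1=M  mem[L2]=41
20. P0: load  L1  bus=[-]  L1: P0=M P1=I  mem[L1]=20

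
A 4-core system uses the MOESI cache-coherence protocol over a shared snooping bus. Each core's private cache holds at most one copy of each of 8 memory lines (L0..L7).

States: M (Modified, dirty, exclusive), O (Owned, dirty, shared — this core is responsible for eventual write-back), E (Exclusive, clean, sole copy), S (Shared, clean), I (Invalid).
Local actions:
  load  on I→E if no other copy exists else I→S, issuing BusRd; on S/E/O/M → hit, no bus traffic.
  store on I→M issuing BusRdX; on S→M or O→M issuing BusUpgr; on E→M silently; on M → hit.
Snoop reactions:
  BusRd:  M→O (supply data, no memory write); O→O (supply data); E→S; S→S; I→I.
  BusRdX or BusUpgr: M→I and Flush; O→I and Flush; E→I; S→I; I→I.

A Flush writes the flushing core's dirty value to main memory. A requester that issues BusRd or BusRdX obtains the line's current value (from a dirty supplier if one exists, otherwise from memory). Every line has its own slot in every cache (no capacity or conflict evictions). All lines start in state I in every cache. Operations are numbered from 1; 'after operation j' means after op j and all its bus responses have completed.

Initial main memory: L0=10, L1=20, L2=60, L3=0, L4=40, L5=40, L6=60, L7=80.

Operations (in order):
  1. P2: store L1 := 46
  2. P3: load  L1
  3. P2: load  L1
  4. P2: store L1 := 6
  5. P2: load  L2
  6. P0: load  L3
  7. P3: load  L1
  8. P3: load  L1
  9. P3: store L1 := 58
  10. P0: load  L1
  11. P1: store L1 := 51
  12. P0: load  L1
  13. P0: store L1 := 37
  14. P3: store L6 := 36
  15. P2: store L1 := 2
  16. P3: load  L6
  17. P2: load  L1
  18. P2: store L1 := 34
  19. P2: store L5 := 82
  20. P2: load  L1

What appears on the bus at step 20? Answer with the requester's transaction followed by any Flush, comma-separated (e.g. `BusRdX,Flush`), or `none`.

bus = none

1. P2: store L1 := 46  bus=[BusRdX]  L1: P0=I P1=I P2=M P3=I  mem[L1]=20
2. P3: load  L1  bus=[BusRd]  L1: P0=I P1=I P2=O P3=S  mem[L1]=20
3. P2: load  L1  bus=[-]  L1: P0=I P1=I P2=O P3=S  mem[L1]=20
4. P2: store L1 := 6  bus=[BusUpgr]  L1: P0=I P1=I P2=M P3=I  mem[L1]=20
5. P2: load  L2  bus=[BusRd]  L2: P0=I P1=I P2=E P3=I  mem[L2]=60
6. P0: load  L3  bus=[BusRd]  L3: P0=E P1=I P2=I P3=I  mem[L3]=0
7. P3: load  L1  bus=[BusRd]  L1: P0=I P1=I P2=O P3=S  mem[L1]=20
8. P3: load  L1  bus=[-]  L1: P0=I P1=I P2=O P3=S  mem[L1]=20
9. P3: store L1 := 58  bus=[BusUpgr,Flush]  L1: P0=I P1=I P2=I P3=M  mem[L1]=6
10. P0: load  L1  bus=[BusRd]  L1: P0=S P1=I P2=I P3=O  mem[L1]=6
11. P1: store L1 := 51  bus=[BusRdX,Flush]  L1: P0=I P1=M P2=I P3=I  mem[L1]=58
12. P0: load  L1  bus=[BusRd]  L1: P0=S P1=O P2=I P3=I  mem[L1]=58
13. P0: store L1 := 37  bus=[BusUpgr,Flush]  L1: P0=M P1=I P2=I P3=I  mem[L1]=51
14. P3: store L6 := 36  bus=[BusRdX]  L6: P0=I P1=I P2=I P3=M  mem[L6]=60
15. P2: store L1 := 2  bus=[BusRdX,Flush]  L1: P0=I P1=I P2=M P3=I  mem[L1]=37
16. P3: load  L6  bus=[-]  L6: P0=I P1=I P2=I P3=M  mem[L6]=60
17. P2: load  L1  bus=[-]  L1: P0=I P1=I P2=M P3=I  mem[L1]=37
18. P2: store L1 := 34  bus=[-]  L1: P0=I P1=I P2=M P3=I  mem[L1]=37
19. P2: store L5 := 82  bus=[BusRdX]  L5: P0=I P1=I P2=M P3=I  mem[L5]=40
20. P2: load  L1  bus=[-]  L1: P0=I P1=I P2=M P3=I  mem[L1]=37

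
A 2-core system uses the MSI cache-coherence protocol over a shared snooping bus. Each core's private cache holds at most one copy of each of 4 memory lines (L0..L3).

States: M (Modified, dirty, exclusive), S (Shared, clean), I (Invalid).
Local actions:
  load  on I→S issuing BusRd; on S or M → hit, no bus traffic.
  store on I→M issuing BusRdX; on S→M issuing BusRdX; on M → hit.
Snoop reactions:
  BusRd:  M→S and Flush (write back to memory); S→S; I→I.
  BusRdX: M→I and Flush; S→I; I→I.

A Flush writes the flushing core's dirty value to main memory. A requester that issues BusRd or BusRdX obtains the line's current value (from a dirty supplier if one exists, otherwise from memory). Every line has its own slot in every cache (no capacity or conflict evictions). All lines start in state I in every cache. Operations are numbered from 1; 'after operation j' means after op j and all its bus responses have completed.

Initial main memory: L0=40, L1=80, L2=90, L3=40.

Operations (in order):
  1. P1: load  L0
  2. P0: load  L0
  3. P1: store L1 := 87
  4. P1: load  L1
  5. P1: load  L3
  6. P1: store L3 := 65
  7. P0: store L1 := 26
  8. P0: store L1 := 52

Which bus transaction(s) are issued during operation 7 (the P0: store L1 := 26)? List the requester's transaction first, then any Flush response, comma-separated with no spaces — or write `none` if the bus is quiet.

bus = BusRdX,Flush

[1] P1: load  L0 | P0:I, P1:S(40) | bus: BusRd
[2] P0: load  L0 | P0:S(40), P1:S(40) | bus: BusRd
[3] P1: store L1 := 87 | P0:I, P1:M(87) | bus: BusRdX
[4] P1: load  L1 | P0:I, P1:M(87) | bus: none
[5] P1: load  L3 | P0:I, P1:S(40) | bus: BusRd
[6] P1: store L3 := 65 | P0:I, P1:M(65) | bus: BusRdX
[7] P0: store L1 := 26 | P0:M(26), P1:I | bus: BusRdX,Flush
[8] P0: store L1 := 52 | P0:M(52), P1:I | bus: none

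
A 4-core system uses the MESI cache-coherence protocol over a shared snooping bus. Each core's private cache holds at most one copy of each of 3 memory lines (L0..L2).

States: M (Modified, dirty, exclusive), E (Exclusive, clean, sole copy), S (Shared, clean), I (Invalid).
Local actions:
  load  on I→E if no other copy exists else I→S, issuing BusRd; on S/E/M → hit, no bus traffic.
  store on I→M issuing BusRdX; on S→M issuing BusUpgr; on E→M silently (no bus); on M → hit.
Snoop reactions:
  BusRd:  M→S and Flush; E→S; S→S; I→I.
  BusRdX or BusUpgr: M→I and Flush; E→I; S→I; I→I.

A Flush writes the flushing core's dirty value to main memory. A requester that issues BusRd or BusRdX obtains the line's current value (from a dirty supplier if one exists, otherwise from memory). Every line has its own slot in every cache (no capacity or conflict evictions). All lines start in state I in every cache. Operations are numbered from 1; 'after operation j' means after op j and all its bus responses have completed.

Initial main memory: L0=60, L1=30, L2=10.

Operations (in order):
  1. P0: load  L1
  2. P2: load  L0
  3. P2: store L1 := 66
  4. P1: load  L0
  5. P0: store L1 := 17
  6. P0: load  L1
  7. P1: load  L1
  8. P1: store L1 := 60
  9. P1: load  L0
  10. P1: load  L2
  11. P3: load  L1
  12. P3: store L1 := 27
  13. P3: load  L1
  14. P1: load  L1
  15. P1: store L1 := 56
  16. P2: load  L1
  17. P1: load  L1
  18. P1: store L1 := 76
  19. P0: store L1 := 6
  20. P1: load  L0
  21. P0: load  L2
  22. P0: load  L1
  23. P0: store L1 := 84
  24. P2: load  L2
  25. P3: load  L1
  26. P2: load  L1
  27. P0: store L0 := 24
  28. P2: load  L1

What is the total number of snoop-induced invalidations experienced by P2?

  op1 P0: load  L1 → E/I/I/I on L1; bus BusRd; mem=30
  op2 P2: load  L0 → I/I/E/I on L0; bus BusRd; mem=60
  op3 P2: store L1 := 66 → I/I/M/I on L1; bus BusRdX; mem=30
  op4 P1: load  L0 → I/S/S/I on L0; bus BusRd; mem=60
  op5 P0: store L1 := 17 → M/I/I/I on L1; bus BusRdX Flush; mem=66
  op6 P0: load  L1 → M/I/I/I on L1; bus (none); mem=66
  op7 P1: load  L1 → S/S/I/I on L1; bus BusRd Flush; mem=17
  op8 P1: store L1 := 60 → I/M/I/I on L1; bus BusUpgr; mem=17
  op9 P1: load  L0 → I/S/S/I on L0; bus (none); mem=60
  op10 P1: load  L2 → I/E/I/I on L2; bus BusRd; mem=10
  op11 P3: load  L1 → I/S/I/S on L1; bus BusRd Flush; mem=60
  op12 P3: store L1 := 27 → I/I/I/M on L1; bus BusUpgr; mem=60
  op13 P3: load  L1 → I/I/I/M on L1; bus (none); mem=60
  op14 P1: load  L1 → I/S/I/S on L1; bus BusRd Flush; mem=27
  op15 P1: store L1 := 56 → I/M/I/I on L1; bus BusUpgr; mem=27
  op16 P2: load  L1 → I/S/S/I on L1; bus BusRd Flush; mem=56
  op17 P1: load  L1 → I/S/S/I on L1; bus (none); mem=56
  op18 P1: store L1 := 76 → I/M/I/I on L1; bus BusUpgr; mem=56
  op19 P0: store L1 := 6 → M/I/I/I on L1; bus BusRdX Flush; mem=76
  op20 P1: load  L0 → I/S/S/I on L0; bus (none); mem=60
  op21 P0: load  L2 → S/S/I/I on L2; bus BusRd; mem=10
  op22 P0: load  L1 → M/I/I/I on L1; bus (none); mem=76
  op23 P0: store L1 := 84 → M/I/I/I on L1; bus (none); mem=76
  op24 P2: load  L2 → S/S/S/I on L2; bus BusRd; mem=10
  op25 P3: load  L1 → S/I/I/S on L1; bus BusRd Flush; mem=84
  op26 P2: load  L1 → S/I/S/S on L1; bus BusRd; mem=84
  op27 P0: store L0 := 24 → M/I/I/I on L0; bus BusRdX; mem=60
  op28 P2: load  L1 → S/I/S/S on L1; bus (none); mem=84

invalidations = 3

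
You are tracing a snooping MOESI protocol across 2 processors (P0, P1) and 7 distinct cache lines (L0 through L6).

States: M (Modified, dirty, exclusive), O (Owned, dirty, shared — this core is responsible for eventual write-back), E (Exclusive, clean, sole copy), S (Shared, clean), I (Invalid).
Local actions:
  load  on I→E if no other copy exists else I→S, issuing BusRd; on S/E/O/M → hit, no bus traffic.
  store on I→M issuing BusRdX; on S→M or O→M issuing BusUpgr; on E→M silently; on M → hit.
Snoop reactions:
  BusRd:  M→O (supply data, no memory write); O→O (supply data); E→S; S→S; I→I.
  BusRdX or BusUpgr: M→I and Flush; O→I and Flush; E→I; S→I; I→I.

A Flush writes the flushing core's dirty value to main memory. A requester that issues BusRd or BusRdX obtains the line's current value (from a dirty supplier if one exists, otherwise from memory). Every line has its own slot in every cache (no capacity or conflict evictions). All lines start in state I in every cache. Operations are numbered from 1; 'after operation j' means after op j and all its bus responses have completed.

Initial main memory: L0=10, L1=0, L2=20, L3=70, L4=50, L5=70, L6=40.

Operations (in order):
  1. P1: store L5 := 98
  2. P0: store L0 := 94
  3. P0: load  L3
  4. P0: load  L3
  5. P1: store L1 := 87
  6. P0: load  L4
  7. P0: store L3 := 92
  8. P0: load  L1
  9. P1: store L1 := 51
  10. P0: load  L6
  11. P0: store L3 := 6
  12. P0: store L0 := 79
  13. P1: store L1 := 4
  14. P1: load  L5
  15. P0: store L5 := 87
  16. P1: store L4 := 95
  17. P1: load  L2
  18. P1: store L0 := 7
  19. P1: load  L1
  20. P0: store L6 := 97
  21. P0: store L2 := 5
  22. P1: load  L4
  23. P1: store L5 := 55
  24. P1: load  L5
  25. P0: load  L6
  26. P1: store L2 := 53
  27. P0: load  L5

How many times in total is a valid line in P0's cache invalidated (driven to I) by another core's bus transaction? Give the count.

  op1 P1: store L5 := 98 → I/M on L5; bus BusRdX; mem=70
  op2 P0: store L0 := 94 → M/I on L0; bus BusRdX; mem=10
  op3 P0: load  L3 → E/I on L3; bus BusRd; mem=70
  op4 P0: load  L3 → E/I on L3; bus (none); mem=70
  op5 P1: store L1 := 87 → I/M on L1; bus BusRdX; mem=0
  op6 P0: load  L4 → E/I on L4; bus BusRd; mem=50
  op7 P0: store L3 := 92 → M/I on L3; bus (none); mem=70
  op8 P0: load  L1 → S/O on L1; bus BusRd; mem=0
  op9 P1: store L1 := 51 → I/M on L1; bus BusUpgr; mem=0
  op10 P0: load  L6 → E/I on L6; bus BusRd; mem=40
  op11 P0: store L3 := 6 → M/I on L3; bus (none); mem=70
  op12 P0: store L0 := 79 → M/I on L0; bus (none); mem=10
  op13 P1: store L1 := 4 → I/M on L1; bus (none); mem=0
  op14 P1: load  L5 → I/M on L5; bus (none); mem=70
  op15 P0: store L5 := 87 → M/I on L5; bus BusRdX Flush; mem=98
  op16 P1: store L4 := 95 → I/M on L4; bus BusRdX; mem=50
  op17 P1: load  L2 → I/E on L2; bus BusRd; mem=20
  op18 P1: store L0 := 7 → I/M on L0; bus BusRdX Flush; mem=79
  op19 P1: load  L1 → I/M on L1; bus (none); mem=0
  op20 P0: store L6 := 97 → M/I on L6; bus (none); mem=40
  op21 P0: store L2 := 5 → M/I on L2; bus BusRdX; mem=20
  op22 P1: load  L4 → I/M on L4; bus (none); mem=50
  op23 P1: store L5 := 55 → I/M on L5; bus BusRdX Flush; mem=87
  op24 P1: load  L5 → I/M on L5; bus (none); mem=87
  op25 P0: load  L6 → M/I on L6; bus (none); mem=40
  op26 P1: store L2 := 53 → I/M on L2; bus BusRdX Flush; mem=5
  op27 P0: load  L5 → S/O on L5; bus BusRd; mem=87

invalidations = 5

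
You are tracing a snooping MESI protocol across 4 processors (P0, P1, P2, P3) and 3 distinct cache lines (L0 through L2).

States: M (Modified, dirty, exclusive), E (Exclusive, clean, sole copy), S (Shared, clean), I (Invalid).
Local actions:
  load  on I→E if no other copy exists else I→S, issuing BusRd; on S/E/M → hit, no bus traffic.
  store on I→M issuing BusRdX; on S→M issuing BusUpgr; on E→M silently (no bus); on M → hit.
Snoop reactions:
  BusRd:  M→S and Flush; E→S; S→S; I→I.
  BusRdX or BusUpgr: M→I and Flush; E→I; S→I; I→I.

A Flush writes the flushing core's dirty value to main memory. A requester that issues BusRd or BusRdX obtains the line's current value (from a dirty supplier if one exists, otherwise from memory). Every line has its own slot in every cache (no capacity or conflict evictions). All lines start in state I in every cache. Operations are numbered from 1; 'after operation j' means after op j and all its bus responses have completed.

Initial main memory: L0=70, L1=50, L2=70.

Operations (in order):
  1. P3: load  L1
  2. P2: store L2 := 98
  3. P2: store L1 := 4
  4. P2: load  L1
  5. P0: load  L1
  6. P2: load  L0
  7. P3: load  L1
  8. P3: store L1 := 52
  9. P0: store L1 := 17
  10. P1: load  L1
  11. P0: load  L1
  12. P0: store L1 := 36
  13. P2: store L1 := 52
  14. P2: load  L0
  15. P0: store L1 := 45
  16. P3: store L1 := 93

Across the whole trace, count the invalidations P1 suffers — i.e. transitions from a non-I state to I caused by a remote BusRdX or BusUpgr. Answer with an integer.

[1] P3: load  L1 | P0:I, P1:I, P2:I, P3:E(50) | bus: BusRd
[2] P2: store L2 := 98 | P0:I, P1:I, P2:M(98), P3:I | bus: BusRdX
[3] P2: store L1 := 4 | P0:I, P1:I, P2:M(4), P3:I | bus: BusRdX
[4] P2: load  L1 | P0:I, P1:I, P2:M(4), P3:I | bus: none
[5] P0: load  L1 | P0:S(4), P1:I, P2:S(4), P3:I | bus: BusRd,Flush
[6] P2: load  L0 | P0:I, P1:I, P2:E(70), P3:I | bus: BusRd
[7] P3: load  L1 | P0:S(4), P1:I, P2:S(4), P3:S(4) | bus: BusRd
[8] P3: store L1 := 52 | P0:I, P1:I, P2:I, P3:M(52) | bus: BusUpgr
[9] P0: store L1 := 17 | P0:M(17), P1:I, P2:I, P3:I | bus: BusRdX,Flush
[10] P1: load  L1 | P0:S(17), P1:S(17), P2:I, P3:I | bus: BusRd,Flush
[11] P0: load  L1 | P0:S(17), P1:S(17), P2:I, P3:I | bus: none
[12] P0: store L1 := 36 | P0:M(36), P1:I, P2:I, P3:I | bus: BusUpgr
[13] P2: store L1 := 52 | P0:I, P1:I, P2:M(52), P3:I | bus: BusRdX,Flush
[14] P2: load  L0 | P0:I, P1:I, P2:E(70), P3:I | bus: none
[15] P0: store L1 := 45 | P0:M(45), P1:I, P2:I, P3:I | bus: BusRdX,Flush
[16] P3: store L1 := 93 | P0:I, P1:I, P2:I, P3:M(93) | bus: BusRdX,Flush

invalidations = 1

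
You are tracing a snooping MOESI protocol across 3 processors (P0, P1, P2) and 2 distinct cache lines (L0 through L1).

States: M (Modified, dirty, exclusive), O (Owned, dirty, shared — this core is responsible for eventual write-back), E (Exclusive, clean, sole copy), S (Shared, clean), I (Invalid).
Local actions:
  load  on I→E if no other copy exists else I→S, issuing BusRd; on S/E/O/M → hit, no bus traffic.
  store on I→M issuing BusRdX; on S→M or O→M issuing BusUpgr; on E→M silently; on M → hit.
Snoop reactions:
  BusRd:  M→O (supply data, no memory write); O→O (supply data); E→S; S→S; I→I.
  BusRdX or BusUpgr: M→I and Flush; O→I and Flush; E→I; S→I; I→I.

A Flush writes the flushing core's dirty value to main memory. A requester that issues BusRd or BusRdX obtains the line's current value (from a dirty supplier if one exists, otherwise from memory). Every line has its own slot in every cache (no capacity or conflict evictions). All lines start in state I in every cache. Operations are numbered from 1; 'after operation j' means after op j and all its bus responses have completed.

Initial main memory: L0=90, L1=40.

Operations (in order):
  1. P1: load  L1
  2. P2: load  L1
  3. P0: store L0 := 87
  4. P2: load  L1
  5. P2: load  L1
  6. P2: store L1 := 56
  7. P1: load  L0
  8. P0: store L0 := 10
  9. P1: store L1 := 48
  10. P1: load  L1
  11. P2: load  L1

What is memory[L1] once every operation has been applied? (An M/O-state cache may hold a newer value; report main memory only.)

[1] P1: load  L1 | P0:I, P1:E(40), P2:I | bus: BusRd
[2] P2: load  L1 | P0:I, P1:S(40), P2:S(40) | bus: BusRd
[3] P0: store L0 := 87 | P0:M(87), P1:I, P2:I | bus: BusRdX
[4] P2: load  L1 | P0:I, P1:S(40), P2:S(40) | bus: none
[5] P2: load  L1 | P0:I, P1:S(40), P2:S(40) | bus: none
[6] P2: store L1 := 56 | P0:I, P1:I, P2:M(56) | bus: BusUpgr
[7] P1: load  L0 | P0:O(87), P1:S(87), P2:I | bus: BusRd
[8] P0: store L0 := 10 | P0:M(10), P1:I, P2:I | bus: BusUpgr
[9] P1: store L1 := 48 | P0:I, P1:M(48), P2:I | bus: BusRdX,Flush
[10] P1: load  L1 | P0:I, P1:M(48), P2:I | bus: none
[11] P2: load  L1 | P0:I, P1:O(48), P2:S(48) | bus: BusRd

memory[L1] = 56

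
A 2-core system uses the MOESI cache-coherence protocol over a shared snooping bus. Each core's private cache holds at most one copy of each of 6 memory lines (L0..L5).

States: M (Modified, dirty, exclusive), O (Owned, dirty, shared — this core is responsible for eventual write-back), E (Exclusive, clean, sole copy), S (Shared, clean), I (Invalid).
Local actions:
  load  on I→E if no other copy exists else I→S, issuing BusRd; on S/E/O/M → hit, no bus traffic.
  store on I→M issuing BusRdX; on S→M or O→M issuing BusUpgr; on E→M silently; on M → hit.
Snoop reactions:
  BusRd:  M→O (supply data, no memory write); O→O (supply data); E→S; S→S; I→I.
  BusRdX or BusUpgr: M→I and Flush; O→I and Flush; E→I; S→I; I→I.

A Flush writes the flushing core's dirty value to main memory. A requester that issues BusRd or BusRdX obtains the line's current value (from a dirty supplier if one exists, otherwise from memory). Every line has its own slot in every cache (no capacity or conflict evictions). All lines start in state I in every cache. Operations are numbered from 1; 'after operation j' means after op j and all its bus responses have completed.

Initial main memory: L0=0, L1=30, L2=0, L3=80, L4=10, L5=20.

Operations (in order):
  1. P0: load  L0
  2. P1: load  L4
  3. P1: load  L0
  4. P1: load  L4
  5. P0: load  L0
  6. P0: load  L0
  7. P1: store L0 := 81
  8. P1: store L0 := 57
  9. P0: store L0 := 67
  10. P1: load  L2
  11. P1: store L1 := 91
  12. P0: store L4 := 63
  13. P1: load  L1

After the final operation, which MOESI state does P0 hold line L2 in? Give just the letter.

state = I

step 1: P0: load  L0  ⟶  EI  (L0)  txn=BusRd  M[L0]=0
step 2: P1: load  L4  ⟶  IE  (L4)  txn=BusRd  M[L4]=10
step 3: P1: load  L0  ⟶  SS  (L0)  txn=BusRd  M[L0]=0
step 4: P1: load  L4  ⟶  IE  (L4)  txn=∅  M[L4]=10
step 5: P0: load  L0  ⟶  SS  (L0)  txn=∅  M[L0]=0
step 6: P0: load  L0  ⟶  SS  (L0)  txn=∅  M[L0]=0
step 7: P1: store L0 := 81  ⟶  IM  (L0)  txn=BusUpgr  M[L0]=0
step 8: P1: store L0 := 57  ⟶  IM  (L0)  txn=∅  M[L0]=0
step 9: P0: store L0 := 67  ⟶  MI  (L0)  txn=BusRdX+Flush  M[L0]=57
step 10: P1: load  L2  ⟶  IE  (L2)  txn=BusRd  M[L2]=0
step 11: P1: store L1 := 91  ⟶  IM  (L1)  txn=BusRdX  M[L1]=30
step 12: P0: store L4 := 63  ⟶  MI  (L4)  txn=BusRdX  M[L4]=10
step 13: P1: load  L1  ⟶  IM  (L1)  txn=∅  M[L1]=30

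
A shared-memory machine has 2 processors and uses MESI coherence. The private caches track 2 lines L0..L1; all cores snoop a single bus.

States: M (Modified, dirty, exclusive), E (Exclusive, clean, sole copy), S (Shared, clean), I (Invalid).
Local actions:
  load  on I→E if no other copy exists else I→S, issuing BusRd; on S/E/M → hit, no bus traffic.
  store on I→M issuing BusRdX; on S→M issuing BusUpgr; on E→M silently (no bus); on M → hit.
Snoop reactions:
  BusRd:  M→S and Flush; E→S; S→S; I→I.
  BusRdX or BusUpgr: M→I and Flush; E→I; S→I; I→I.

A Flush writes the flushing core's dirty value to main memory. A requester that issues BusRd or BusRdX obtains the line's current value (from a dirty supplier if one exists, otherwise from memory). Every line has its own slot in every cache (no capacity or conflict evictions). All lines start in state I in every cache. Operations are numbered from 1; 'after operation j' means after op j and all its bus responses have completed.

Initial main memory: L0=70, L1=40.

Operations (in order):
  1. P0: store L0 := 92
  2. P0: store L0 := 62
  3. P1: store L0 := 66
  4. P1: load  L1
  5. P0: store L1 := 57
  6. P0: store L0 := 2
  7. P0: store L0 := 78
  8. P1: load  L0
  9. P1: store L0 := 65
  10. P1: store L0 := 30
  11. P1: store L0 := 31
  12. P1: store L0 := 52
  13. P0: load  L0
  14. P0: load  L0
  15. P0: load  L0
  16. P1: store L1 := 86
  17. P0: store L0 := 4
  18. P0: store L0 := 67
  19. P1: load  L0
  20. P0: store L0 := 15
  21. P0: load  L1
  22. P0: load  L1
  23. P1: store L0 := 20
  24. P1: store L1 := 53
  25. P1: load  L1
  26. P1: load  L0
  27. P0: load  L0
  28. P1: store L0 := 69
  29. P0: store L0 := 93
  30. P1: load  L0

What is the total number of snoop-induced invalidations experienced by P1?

invalidations = 5

[1] P0: store L0 := 92 | P0:M(92), P1:I | bus: BusRdX
[2] P0: store L0 := 62 | P0:M(62), P1:I | bus: none
[3] P1: store L0 := 66 | P0:I, P1:M(66) | bus: BusRdX,Flush
[4] P1: load  L1 | P0:I, P1:E(40) | bus: BusRd
[5] P0: store L1 := 57 | P0:M(57), P1:I | bus: BusRdX
[6] P0: store L0 := 2 | P0:M(2), P1:I | bus: BusRdX,Flush
[7] P0: store L0 := 78 | P0:M(78), P1:I | bus: none
[8] P1: load  L0 | P0:S(78), P1:S(78) | bus: BusRd,Flush
[9] P1: store L0 := 65 | P0:I, P1:M(65) | bus: BusUpgr
[10] P1: store L0 := 30 | P0:I, P1:M(30) | bus: none
[11] P1: store L0 := 31 | P0:I, P1:M(31) | bus: none
[12] P1: store L0 := 52 | P0:I, P1:M(52) | bus: none
[13] P0: load  L0 | P0:S(52), P1:S(52) | bus: BusRd,Flush
[14] P0: load  L0 | P0:S(52), P1:S(52) | bus: none
[15] P0: load  L0 | P0:S(52), P1:S(52) | bus: none
[16] P1: store L1 := 86 | P0:I, P1:M(86) | bus: BusRdX,Flush
[17] P0: store L0 := 4 | P0:M(4), P1:I | bus: BusUpgr
[18] P0: store L0 := 67 | P0:M(67), P1:I | bus: none
[19] P1: load  L0 | P0:S(67), P1:S(67) | bus: BusRd,Flush
[20] P0: store L0 := 15 | P0:M(15), P1:I | bus: BusUpgr
[21] P0: load  L1 | P0:S(86), P1:S(86) | bus: BusRd,Flush
[22] P0: load  L1 | P0:S(86), P1:S(86) | bus: none
[23] P1: store L0 := 20 | P0:I, P1:M(20) | bus: BusRdX,Flush
[24] P1: store L1 := 53 | P0:I, P1:M(53) | bus: BusUpgr
[25] P1: load  L1 | P0:I, P1:M(53) | bus: none
[26] P1: load  L0 | P0:I, P1:M(20) | bus: none
[27] P0: load  L0 | P0:S(20), P1:S(20) | bus: BusRd,Flush
[28] P1: store L0 := 69 | P0:I, P1:M(69) | bus: BusUpgr
[29] P0: store L0 := 93 | P0:M(93), P1:I | bus: BusRdX,Flush
[30] P1: load  L0 | P0:S(93), P1:S(93) | bus: BusRd,Flush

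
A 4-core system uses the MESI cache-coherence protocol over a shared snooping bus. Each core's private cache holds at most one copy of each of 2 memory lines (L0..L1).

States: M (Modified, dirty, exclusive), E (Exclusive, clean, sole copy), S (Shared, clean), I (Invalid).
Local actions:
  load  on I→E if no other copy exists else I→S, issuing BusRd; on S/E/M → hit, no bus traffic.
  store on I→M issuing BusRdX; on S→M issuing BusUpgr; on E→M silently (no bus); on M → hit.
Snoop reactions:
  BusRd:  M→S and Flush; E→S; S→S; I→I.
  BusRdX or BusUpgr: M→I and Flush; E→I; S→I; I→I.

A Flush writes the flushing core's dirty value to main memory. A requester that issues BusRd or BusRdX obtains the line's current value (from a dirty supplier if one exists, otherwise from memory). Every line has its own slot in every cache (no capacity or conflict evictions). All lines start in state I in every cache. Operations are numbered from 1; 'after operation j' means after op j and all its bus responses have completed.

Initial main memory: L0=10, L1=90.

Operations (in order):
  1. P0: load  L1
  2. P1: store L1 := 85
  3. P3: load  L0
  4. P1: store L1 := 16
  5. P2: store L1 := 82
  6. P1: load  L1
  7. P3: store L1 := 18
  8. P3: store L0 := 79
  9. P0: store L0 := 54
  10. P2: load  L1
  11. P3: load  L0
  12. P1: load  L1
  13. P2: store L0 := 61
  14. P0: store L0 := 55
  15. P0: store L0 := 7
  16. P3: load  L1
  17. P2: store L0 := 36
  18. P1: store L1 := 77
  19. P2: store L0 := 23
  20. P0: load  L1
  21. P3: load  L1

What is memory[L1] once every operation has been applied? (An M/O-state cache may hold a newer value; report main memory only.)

  op1 P0: load  L1 → E/I/I/I on L1; bus BusRd; mem=90
  op2 P1: store L1 := 85 → I/M/I/I on L1; bus BusRdX; mem=90
  op3 P3: load  L0 → I/I/I/E on L0; bus BusRd; mem=10
  op4 P1: store L1 := 16 → I/M/I/I on L1; bus (none); mem=90
  op5 P2: store L1 := 82 → I/I/M/I on L1; bus BusRdX Flush; mem=16
  op6 P1: load  L1 → I/S/S/I on L1; bus BusRd Flush; mem=82
  op7 P3: store L1 := 18 → I/I/I/M on L1; bus BusRdX; mem=82
  op8 P3: store L0 := 79 → I/I/I/M on L0; bus (none); mem=10
  op9 P0: store L0 := 54 → M/I/I/I on L0; bus BusRdX Flush; mem=79
  op10 P2: load  L1 → I/I/S/S on L1; bus BusRd Flush; mem=18
  op11 P3: load  L0 → S/I/I/S on L0; bus BusRd Flush; mem=54
  op12 P1: load  L1 → I/S/S/S on L1; bus BusRd; mem=18
  op13 P2: store L0 := 61 → I/I/M/I on L0; bus BusRdX; mem=54
  op14 P0: store L0 := 55 → M/I/I/I on L0; bus BusRdX Flush; mem=61
  op15 P0: store L0 := 7 → M/I/I/I on L0; bus (none); mem=61
  op16 P3: load  L1 → I/S/S/S on L1; bus (none); mem=18
  op17 P2: store L0 := 36 → I/I/M/I on L0; bus BusRdX Flush; mem=7
  op18 P1: store L1 := 77 → I/M/I/I on L1; bus BusUpgr; mem=18
  op19 P2: store L0 := 23 → I/I/M/I on L0; bus (none); mem=7
  op20 P0: load  L1 → S/S/I/I on L1; bus BusRd Flush; mem=77
  op21 P3: load  L1 → S/S/I/S on L1; bus BusRd; mem=77

memory[L1] = 77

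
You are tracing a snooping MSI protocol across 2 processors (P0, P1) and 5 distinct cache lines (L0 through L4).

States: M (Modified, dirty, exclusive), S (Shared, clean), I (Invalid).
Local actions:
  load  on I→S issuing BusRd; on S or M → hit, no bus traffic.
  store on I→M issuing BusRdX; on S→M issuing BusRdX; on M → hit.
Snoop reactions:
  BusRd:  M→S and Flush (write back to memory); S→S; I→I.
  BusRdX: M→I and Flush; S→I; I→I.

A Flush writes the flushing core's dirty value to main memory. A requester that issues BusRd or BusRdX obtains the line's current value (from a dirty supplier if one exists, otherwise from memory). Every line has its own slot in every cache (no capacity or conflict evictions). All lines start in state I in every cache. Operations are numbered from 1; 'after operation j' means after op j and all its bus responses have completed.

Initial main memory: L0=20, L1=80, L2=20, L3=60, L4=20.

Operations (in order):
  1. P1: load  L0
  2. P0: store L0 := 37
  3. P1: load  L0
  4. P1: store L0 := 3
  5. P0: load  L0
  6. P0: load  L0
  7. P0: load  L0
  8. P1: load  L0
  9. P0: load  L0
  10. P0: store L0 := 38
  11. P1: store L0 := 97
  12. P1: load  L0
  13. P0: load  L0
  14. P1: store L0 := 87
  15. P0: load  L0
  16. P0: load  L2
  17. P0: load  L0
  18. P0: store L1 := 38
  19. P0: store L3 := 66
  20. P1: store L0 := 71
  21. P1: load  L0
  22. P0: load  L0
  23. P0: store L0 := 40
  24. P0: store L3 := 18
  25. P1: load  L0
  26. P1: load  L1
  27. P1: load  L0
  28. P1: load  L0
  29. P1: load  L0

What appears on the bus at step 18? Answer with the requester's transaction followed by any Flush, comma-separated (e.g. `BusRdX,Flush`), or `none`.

step 1: P1: load  L0  ⟶  IS  (L0)  txn=BusRd  M[L0]=20
step 2: P0: store L0 := 37  ⟶  MI  (L0)  txn=BusRdX  M[L0]=20
step 3: P1: load  L0  ⟶  SS  (L0)  txn=BusRd+Flush  M[L0]=37
step 4: P1: store L0 := 3  ⟶  IM  (L0)  txn=BusRdX  M[L0]=37
step 5: P0: load  L0  ⟶  SS  (L0)  txn=BusRd+Flush  M[L0]=3
step 6: P0: load  L0  ⟶  SS  (L0)  txn=∅  M[L0]=3
step 7: P0: load  L0  ⟶  SS  (L0)  txn=∅  M[L0]=3
step 8: P1: load  L0  ⟶  SS  (L0)  txn=∅  M[L0]=3
step 9: P0: load  L0  ⟶  SS  (L0)  txn=∅  M[L0]=3
step 10: P0: store L0 := 38  ⟶  MI  (L0)  txn=BusRdX  M[L0]=3
step 11: P1: store L0 := 97  ⟶  IM  (L0)  txn=BusRdX+Flush  M[L0]=38
step 12: P1: load  L0  ⟶  IM  (L0)  txn=∅  M[L0]=38
step 13: P0: load  L0  ⟶  SS  (L0)  txn=BusRd+Flush  M[L0]=97
step 14: P1: store L0 := 87  ⟶  IM  (L0)  txn=BusRdX  M[L0]=97
step 15: P0: load  L0  ⟶  SS  (L0)  txn=BusRd+Flush  M[L0]=87
step 16: P0: load  L2  ⟶  SI  (L2)  txn=BusRd  M[L2]=20
step 17: P0: load  L0  ⟶  SS  (L0)  txn=∅  M[L0]=87
step 18: P0: store L1 := 38  ⟶  MI  (L1)  txn=BusRdX  M[L1]=80
step 19: P0: store L3 := 66  ⟶  MI  (L3)  txn=BusRdX  M[L3]=60
step 20: P1: store L0 := 71  ⟶  IM  (L0)  txn=BusRdX  M[L0]=87
step 21: P1: load  L0  ⟶  IM  (L0)  txn=∅  M[L0]=87
step 22: P0: load  L0  ⟶  SS  (L0)  txn=BusRd+Flush  M[L0]=71
step 23: P0: store L0 := 40  ⟶  MI  (L0)  txn=BusRdX  M[L0]=71
step 24: P0: store L3 := 18  ⟶  MI  (L3)  txn=∅  M[L3]=60
step 25: P1: load  L0  ⟶  SS  (L0)  txn=BusRd+Flush  M[L0]=40
step 26: P1: load  L1  ⟶  SS  (L1)  txn=BusRd+Flush  M[L1]=38
step 27: P1: load  L0  ⟶  SS  (L0)  txn=∅  M[L0]=40
step 28: P1: load  L0  ⟶  SS  (L0)  txn=∅  M[L0]=40
step 29: P1: load  L0  ⟶  SS  (L0)  txn=∅  M[L0]=40

bus = BusRdX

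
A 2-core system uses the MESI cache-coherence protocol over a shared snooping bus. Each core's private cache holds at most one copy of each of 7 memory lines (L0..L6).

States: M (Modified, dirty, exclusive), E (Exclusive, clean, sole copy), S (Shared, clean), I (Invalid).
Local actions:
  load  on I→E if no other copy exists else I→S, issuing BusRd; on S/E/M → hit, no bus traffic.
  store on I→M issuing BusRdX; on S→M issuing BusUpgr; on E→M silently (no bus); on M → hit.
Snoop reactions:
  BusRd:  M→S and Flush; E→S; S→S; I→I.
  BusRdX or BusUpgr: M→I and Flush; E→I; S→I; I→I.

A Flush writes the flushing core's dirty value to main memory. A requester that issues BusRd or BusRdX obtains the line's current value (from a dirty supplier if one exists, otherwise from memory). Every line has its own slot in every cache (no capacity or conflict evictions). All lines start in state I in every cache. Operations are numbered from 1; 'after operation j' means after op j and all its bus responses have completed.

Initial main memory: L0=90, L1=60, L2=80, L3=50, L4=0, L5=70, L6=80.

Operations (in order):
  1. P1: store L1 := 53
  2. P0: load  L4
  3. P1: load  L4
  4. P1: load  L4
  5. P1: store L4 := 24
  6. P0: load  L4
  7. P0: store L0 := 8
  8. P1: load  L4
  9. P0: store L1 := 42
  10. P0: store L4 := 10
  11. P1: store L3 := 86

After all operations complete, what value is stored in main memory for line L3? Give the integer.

memory[L3] = 50

  op1 P1: store L1 := 53 → I/M on L1; bus BusRdX; mem=60
  op2 P0: load  L4 → E/I on L4; bus BusRd; mem=0
  op3 P1: load  L4 → S/S on L4; bus BusRd; mem=0
  op4 P1: load  L4 → S/S on L4; bus (none); mem=0
  op5 P1: store L4 := 24 → I/M on L4; bus BusUpgr; mem=0
  op6 P0: load  L4 → S/S on L4; bus BusRd Flush; mem=24
  op7 P0: store L0 := 8 → M/I on L0; bus BusRdX; mem=90
  op8 P1: load  L4 → S/S on L4; bus (none); mem=24
  op9 P0: store L1 := 42 → M/I on L1; bus BusRdX Flush; mem=53
  op10 P0: store L4 := 10 → M/I on L4; bus BusUpgr; mem=24
  op11 P1: store L3 := 86 → I/M on L3; bus BusRdX; mem=50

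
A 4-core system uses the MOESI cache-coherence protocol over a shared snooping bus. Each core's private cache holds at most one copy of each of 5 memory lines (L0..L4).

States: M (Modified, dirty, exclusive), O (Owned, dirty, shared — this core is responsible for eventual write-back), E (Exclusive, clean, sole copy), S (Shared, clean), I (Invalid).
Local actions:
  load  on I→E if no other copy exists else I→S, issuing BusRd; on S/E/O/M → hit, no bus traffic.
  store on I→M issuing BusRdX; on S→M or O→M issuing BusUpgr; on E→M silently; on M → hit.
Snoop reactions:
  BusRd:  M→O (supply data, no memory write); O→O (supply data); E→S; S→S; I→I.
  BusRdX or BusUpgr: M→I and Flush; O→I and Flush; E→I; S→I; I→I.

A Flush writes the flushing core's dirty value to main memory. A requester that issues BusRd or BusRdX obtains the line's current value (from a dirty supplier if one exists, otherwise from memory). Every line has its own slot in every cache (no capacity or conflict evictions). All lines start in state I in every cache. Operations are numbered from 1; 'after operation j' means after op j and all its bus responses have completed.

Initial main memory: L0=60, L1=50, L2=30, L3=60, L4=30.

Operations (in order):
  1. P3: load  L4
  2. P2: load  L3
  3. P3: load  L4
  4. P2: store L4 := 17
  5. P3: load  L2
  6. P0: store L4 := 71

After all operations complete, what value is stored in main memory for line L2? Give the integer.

step 1: P3: load  L4  ⟶  IIIE  (L4)  txn=BusRd  M[L4]=30
step 2: P2: load  L3  ⟶  IIEI  (L3)  txn=BusRd  M[L3]=60
step 3: P3: load  L4  ⟶  IIIE  (L4)  txn=∅  M[L4]=30
step 4: P2: store L4 := 17  ⟶  IIMI  (L4)  txn=BusRdX  M[L4]=30
step 5: P3: load  L2  ⟶  IIIE  (L2)  txn=BusRd  M[L2]=30
step 6: P0: store L4 := 71  ⟶  MIII  (L4)  txn=BusRdX+Flush  M[L4]=17

memory[L2] = 30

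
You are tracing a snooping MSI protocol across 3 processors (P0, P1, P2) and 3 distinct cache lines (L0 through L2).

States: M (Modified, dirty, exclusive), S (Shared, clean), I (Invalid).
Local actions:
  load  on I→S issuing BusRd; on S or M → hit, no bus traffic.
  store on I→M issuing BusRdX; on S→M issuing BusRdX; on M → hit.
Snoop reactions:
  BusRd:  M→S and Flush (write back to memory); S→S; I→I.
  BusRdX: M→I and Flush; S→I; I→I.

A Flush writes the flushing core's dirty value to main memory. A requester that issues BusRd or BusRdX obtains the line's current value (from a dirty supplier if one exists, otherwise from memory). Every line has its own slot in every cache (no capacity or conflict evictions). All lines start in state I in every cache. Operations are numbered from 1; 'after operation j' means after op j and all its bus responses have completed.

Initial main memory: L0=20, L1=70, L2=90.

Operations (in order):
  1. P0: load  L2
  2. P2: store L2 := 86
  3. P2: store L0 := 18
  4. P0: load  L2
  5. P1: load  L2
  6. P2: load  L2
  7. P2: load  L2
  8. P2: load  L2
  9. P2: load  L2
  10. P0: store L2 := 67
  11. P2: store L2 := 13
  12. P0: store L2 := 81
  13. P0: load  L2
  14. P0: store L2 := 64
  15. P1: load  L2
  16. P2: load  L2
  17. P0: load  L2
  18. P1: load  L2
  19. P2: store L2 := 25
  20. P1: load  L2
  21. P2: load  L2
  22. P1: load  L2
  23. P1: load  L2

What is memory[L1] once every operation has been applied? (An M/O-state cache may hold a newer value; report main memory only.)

1. P0: load  L2  bus=[BusRd]  L2: P0=S P1=I P2=I  mem[L2]=90
2. P2: store L2 := 86  bus=[BusRdX]  L2: P0=I P1=I P2=M  mem[L2]=90
3. P2: store L0 := 18  bus=[BusRdX]  L0: P0=I P1=I P2=M  mem[L0]=20
4. P0: load  L2  bus=[BusRd,Flush]  L2: P0=S P1=I P2=S  mem[L2]=86
5. P1: load  L2  bus=[BusRd]  L2: P0=S P1=S P2=S  mem[L2]=86
6. P2: load  L2  bus=[-]  L2: P0=S P1=S P2=S  mem[L2]=86
7. P2: load  L2  bus=[-]  L2: P0=S P1=S P2=S  mem[L2]=86
8. P2: load  L2  bus=[-]  L2: P0=S P1=S P2=S  mem[L2]=86
9. P2: load  L2  bus=[-]  L2: P0=S P1=S P2=S  mem[L2]=86
10. P0: store L2 := 67  bus=[BusRdX]  L2: P0=M P1=I P2=I  mem[L2]=86
11. P2: store L2 := 13  bus=[BusRdX,Flush]  L2: P0=I P1=I P2=M  mem[L2]=67
12. P0: store L2 := 81  bus=[BusRdX,Flush]  L2: P0=M P1=I P2=I  mem[L2]=13
13. P0: load  L2  bus=[-]  L2: P0=M P1=I P2=I  mem[L2]=13
14. P0: store L2 := 64  bus=[-]  L2: P0=M P1=I P2=I  mem[L2]=13
15. P1: load  L2  bus=[BusRd,Flush]  L2: P0=S P1=S P2=I  mem[L2]=64
16. P2: load  L2  bus=[BusRd]  L2: P0=S P1=S P2=S  mem[L2]=64
17. P0: load  L2  bus=[-]  L2: P0=S P1=S P2=S  mem[L2]=64
18. P1: load  L2  bus=[-]  L2: P0=S P1=S P2=S  mem[L2]=64
19. P2: store L2 := 25  bus=[BusRdX]  L2: P0=I P1=I P2=M  mem[L2]=64
20. P1: load  L2  bus=[BusRd,Flush]  L2: P0=I P1=S P2=S  mem[L2]=25
21. P2: load  L2  bus=[-]  L2: P0=I P1=S P2=S  mem[L2]=25
22. P1: load  L2  bus=[-]  L2: P0=I P1=S P2=S  mem[L2]=25
23. P1: load  L2  bus=[-]  L2: P0=I P1=S P2=S  mem[L2]=25

memory[L1] = 70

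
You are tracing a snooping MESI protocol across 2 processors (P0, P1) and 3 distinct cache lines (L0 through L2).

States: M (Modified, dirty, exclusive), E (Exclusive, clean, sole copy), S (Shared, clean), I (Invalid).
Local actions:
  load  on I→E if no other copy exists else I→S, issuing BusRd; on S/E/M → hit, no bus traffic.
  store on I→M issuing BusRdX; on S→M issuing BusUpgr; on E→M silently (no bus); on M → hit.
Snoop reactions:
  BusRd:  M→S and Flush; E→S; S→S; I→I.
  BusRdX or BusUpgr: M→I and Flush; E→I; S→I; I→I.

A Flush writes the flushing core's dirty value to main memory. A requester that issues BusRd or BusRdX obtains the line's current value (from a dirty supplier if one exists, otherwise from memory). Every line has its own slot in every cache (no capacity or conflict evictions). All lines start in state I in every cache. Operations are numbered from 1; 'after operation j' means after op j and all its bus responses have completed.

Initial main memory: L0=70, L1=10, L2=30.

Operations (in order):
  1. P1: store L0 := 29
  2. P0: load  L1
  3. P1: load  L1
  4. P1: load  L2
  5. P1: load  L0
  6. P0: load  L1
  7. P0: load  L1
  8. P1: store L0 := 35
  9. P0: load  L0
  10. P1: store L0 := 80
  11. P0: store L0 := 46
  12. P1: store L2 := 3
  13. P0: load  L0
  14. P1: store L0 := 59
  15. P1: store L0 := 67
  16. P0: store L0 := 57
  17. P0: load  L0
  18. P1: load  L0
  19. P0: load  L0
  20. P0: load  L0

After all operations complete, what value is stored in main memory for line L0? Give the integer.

step 1: P1: store L0 := 29  ⟶  IM  (L0)  txn=BusRdX  M[L0]=70
step 2: P0: load  L1  ⟶  EI  (L1)  txn=BusRd  M[L1]=10
step 3: P1: load  L1  ⟶  SS  (L1)  txn=BusRd  M[L1]=10
step 4: P1: load  L2  ⟶  IE  (L2)  txn=BusRd  M[L2]=30
step 5: P1: load  L0  ⟶  IM  (L0)  txn=∅  M[L0]=70
step 6: P0: load  L1  ⟶  SS  (L1)  txn=∅  M[L1]=10
step 7: P0: load  L1  ⟶  SS  (L1)  txn=∅  M[L1]=10
step 8: P1: store L0 := 35  ⟶  IM  (L0)  txn=∅  M[L0]=70
step 9: P0: load  L0  ⟶  SS  (L0)  txn=BusRd+Flush  M[L0]=35
step 10: P1: store L0 := 80  ⟶  IM  (L0)  txn=BusUpgr  M[L0]=35
step 11: P0: store L0 := 46  ⟶  MI  (L0)  txn=BusRdX+Flush  M[L0]=80
step 12: P1: store L2 := 3  ⟶  IM  (L2)  txn=∅  M[L2]=30
step 13: P0: load  L0  ⟶  MI  (L0)  txn=∅  M[L0]=80
step 14: P1: store L0 := 59  ⟶  IM  (L0)  txn=BusRdX+Flush  M[L0]=46
step 15: P1: store L0 := 67  ⟶  IM  (L0)  txn=∅  M[L0]=46
step 16: P0: store L0 := 57  ⟶  MI  (L0)  txn=BusRdX+Flush  M[L0]=67
step 17: P0: load  L0  ⟶  MI  (L0)  txn=∅  M[L0]=67
step 18: P1: load  L0  ⟶  SS  (L0)  txn=BusRd+Flush  M[L0]=57
step 19: P0: load  L0  ⟶  SS  (L0)  txn=∅  M[L0]=57
step 20: P0: load  L0  ⟶  SS  (L0)  txn=∅  M[L0]=57

memory[L0] = 57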